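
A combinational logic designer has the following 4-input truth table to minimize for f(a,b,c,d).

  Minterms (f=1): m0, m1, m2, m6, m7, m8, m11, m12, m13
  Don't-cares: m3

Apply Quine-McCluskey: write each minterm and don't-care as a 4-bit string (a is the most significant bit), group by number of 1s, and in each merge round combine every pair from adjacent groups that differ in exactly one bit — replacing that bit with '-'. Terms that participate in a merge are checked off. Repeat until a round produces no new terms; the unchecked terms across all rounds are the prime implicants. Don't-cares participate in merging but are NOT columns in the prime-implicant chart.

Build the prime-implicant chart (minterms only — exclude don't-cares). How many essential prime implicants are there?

[col 0] 0000*, 0001*, 0010*, 0011*, 0110*, 0111*, 1000*, 1011*, 1100*, 1101*
[col 1] -000, -011, 0-10*, 0-11*, 00-0*, 00-1*, 000-*, 001-*, 011-*, 1-00, 110-
[col 2] 0-1-, 00--
Prime implicants: -000, -011, 0-1-, 00--, 1-00, 110-
PI chart (minterm → PIs covering it):
  0 | -000,00--
  1 | 00--  (sole → essential)
  2 | 0-1-,00--
  6 | 0-1-  (sole → essential)
  7 | 0-1-  (sole → essential)
  8 | -000,1-00
  11 | -011  (sole → essential)
  12 | 1-00,110-
  13 | 110-  (sole → essential)
Essential prime implicants: -011, 0-1-, 00--, 110-

4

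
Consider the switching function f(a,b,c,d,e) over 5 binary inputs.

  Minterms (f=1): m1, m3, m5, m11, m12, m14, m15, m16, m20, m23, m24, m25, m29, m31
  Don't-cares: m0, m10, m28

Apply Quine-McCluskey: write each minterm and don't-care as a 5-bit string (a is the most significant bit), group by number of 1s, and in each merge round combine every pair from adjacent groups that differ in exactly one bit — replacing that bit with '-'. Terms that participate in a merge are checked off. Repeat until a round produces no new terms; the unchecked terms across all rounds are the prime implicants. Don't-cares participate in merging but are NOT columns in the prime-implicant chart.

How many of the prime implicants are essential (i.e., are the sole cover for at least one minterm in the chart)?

4

[col 0] 00000*, 00001*, 00011*, 00101*, 01010*, 01011*, 01100*, 01110*, 01111*, 10000*, 10100*, 10111*, 11000*, 11001*, 11100*, 11101*, 11111*
[col 1] -0000, -1100, -1111, 0-011, 00-01, 000-1, 0000-, 01-10*, 01-11*, 0101-*, 011-0, 0111-*, 1-000*, 1-100*, 1-111, 10-00*, 11-00*, 11-01*, 1100-*, 111-1, 1110-*
[col 2] 01-1-, 1--00, 11-0-
Prime implicants: -0000, -1100, -1111, 0-011, 00-01, 000-1, 0000-, 01-1-, 011-0, 1--00, 1-111, 11-0-, 111-1
PI chart (minterm → PIs covering it):
  1 | 00-01,000-1,0000-
  3 | 0-011,000-1
  5 | 00-01  (sole → essential)
  11 | 0-011,01-1-
  12 | -1100,011-0
  14 | 01-1-,011-0
  15 | -1111,01-1-
  16 | -0000,1--00
  20 | 1--00  (sole → essential)
  23 | 1-111  (sole → essential)
  24 | 1--00,11-0-
  25 | 11-0-  (sole → essential)
  29 | 11-0-,111-1
  31 | -1111,1-111,111-1
Essential prime implicants: 00-01, 1--00, 1-111, 11-0-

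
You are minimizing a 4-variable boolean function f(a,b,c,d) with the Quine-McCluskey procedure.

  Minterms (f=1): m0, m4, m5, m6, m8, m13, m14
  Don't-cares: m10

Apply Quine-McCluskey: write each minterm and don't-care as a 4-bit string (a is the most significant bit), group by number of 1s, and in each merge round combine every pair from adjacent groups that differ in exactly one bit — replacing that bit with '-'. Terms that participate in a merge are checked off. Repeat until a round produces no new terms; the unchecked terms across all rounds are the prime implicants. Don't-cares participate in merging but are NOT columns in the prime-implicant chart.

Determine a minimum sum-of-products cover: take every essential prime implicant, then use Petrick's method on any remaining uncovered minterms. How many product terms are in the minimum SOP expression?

Round 0: 0000✓ 0100✓ 0101✓ 0110✓ 1000✓ 1010✓ 1101✓ 1110✓
Round 1: -000 -101 -110 0-00 01-0 010- 1-10 10-0
PIs = {-000, -101, -110, 0-00, 01-0, 010-, 1-10, 10-0}
Coverage chart:
  m0: -000,0-00
  m4: 0-00,01-0,010-
  m5: -101,010-
  m6: -110,01-0
  m8: -000,10-0
  m13: -101 ←essential
  m14: -110,1-10
Essential: -101
Petrick residual → -000, -110, 0-00
Min cover (4 terms): b'c'd' + bc'd + bcd' + a'c'd'

4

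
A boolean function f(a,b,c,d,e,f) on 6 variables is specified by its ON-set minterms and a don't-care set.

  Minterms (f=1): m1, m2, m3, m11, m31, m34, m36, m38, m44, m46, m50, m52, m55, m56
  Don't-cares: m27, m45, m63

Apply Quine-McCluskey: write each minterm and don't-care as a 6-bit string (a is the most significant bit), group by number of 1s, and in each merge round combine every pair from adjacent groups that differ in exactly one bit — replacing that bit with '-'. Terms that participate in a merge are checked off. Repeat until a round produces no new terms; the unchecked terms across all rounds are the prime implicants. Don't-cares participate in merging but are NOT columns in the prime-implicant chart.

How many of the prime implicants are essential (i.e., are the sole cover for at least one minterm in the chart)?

6

size-2^0 implicants → 000001(✓)  000010(✓)  000011(✓)  001011(✓)  011011(✓)  011111(✓)  100010(✓)  100100(✓)  100110(✓)  101100(✓)  101101(✓)  101110(✓)  110010(✓)  110100(✓)  110111(✓)  111000  111111(✓)
size-2^1 implicants → -00010  -11111  0-1011  00-011  0000-1  00001-  011-11  1-0010  1-0100  10-100(✓)  10-110(✓)  100-10  1001-0(✓)  1011-0(✓)  10110-  11-111
size-2^2 implicants → 10-1-0
Unchecked terms (primes): -00010, -11111, 0-1011, 00-011, 0000-1, 00001-, 011-11, 1-0010, 1-0100, 10-1-0, 100-10, 10110-, 11-111, 111000
Minterm coverage:
  m1 ⊆ 0000-1 [E]
  m2 ⊆ -00010,00001-
  m3 ⊆ 00-011,0000-1,00001-
  m11 ⊆ 0-1011,00-011
  m31 ⊆ -11111,011-11
  m34 ⊆ -00010,1-0010,100-10
  m36 ⊆ 1-0100,10-1-0
  m38 ⊆ 10-1-0,100-10
  m44 ⊆ 10-1-0,10110-
  m46 ⊆ 10-1-0 [E]
  m50 ⊆ 1-0010 [E]
  m52 ⊆ 1-0100 [E]
  m55 ⊆ 11-111 [E]
  m56 ⊆ 111000 [E]
E = {0000-1, 1-0010, 1-0100, 10-1-0, 11-111, 111000}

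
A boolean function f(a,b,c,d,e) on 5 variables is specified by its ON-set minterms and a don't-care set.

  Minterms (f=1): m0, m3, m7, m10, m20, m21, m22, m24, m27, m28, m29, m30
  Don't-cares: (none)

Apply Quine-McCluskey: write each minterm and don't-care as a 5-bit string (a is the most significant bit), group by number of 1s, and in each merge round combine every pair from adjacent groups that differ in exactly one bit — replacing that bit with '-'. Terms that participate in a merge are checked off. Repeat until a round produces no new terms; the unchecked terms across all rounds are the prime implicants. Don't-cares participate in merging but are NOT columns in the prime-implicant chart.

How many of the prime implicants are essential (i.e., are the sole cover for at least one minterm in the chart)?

7

Round 0: 00000 00011✓ 00111✓ 01010 10100✓ 10101✓ 10110✓ 11000✓ 11011 11100✓ 11101✓ 11110✓
Round 1: 00-11 1-100✓ 1-101✓ 1-110✓ 101-0✓ 1010-✓ 11-00 111-0✓ 1110-✓
Round 2: 1-1-0 1-10-
PIs = {00-11, 00000, 01010, 1-1-0, 1-10-, 11-00, 11011}
Coverage chart:
  m0: 00000 ←essential
  m3: 00-11 ←essential
  m7: 00-11 ←essential
  m10: 01010 ←essential
  m20: 1-1-0,1-10-
  m21: 1-10- ←essential
  m22: 1-1-0 ←essential
  m24: 11-00 ←essential
  m27: 11011 ←essential
  m28: 1-1-0,1-10-,11-00
  m29: 1-10- ←essential
  m30: 1-1-0 ←essential
Essential: 00-11, 00000, 01010, 1-1-0, 1-10-, 11-00, 11011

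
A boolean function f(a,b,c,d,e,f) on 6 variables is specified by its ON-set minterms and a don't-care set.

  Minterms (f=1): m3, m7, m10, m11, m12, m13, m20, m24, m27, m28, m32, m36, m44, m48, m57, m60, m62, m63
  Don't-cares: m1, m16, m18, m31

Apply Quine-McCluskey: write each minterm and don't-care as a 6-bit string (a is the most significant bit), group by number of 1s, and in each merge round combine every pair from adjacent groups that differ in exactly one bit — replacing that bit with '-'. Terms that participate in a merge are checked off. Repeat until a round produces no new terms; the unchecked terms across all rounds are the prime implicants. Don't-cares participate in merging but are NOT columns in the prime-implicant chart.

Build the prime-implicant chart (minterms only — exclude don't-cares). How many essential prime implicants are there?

5

size-2^0 implicants → 000001(✓)  000011(✓)  000111(✓)  001010(✓)  001011(✓)  001100(✓)  001101(✓)  010000(✓)  010010(✓)  010100(✓)  011000(✓)  011011(✓)  011100(✓)  011111(✓)  100000(✓)  100100(✓)  101100(✓)  110000(✓)  111001  111100(✓)  111110(✓)  111111(✓)
size-2^1 implicants → -01100(✓)  -10000  -11100(✓)  -11111  0-1011  0-1100(✓)  00-011  000-11  0000-1  00101-  00110-  01-000(✓)  01-100(✓)  010-00(✓)  0100-0  011-00(✓)  011-11  1-0000  1-1100(✓)  10-100  100-00  1111-0  11111-
size-2^2 implicants → --1100  01--00
Unchecked terms (primes): --1100, -10000, -11111, 0-1011, 00-011, 000-11, 0000-1, 00101-, 00110-, 01--00, 0100-0, 011-11, 1-0000, 10-100, 100-00, 111001, 1111-0, 11111-
Minterm coverage:
  m3 ⊆ 00-011,000-11,0000-1
  m7 ⊆ 000-11 [E]
  m10 ⊆ 00101- [E]
  m11 ⊆ 0-1011,00-011,00101-
  m12 ⊆ --1100,00110-
  m13 ⊆ 00110- [E]
  m20 ⊆ 01--00 [E]
  m24 ⊆ 01--00 [E]
  m27 ⊆ 0-1011,011-11
  m28 ⊆ --1100,01--00
  m32 ⊆ 1-0000,100-00
  m36 ⊆ 10-100,100-00
  m44 ⊆ --1100,10-100
  m48 ⊆ -10000,1-0000
  m57 ⊆ 111001 [E]
  m60 ⊆ --1100,1111-0
  m62 ⊆ 1111-0,11111-
  m63 ⊆ -11111,11111-
E = {000-11, 00101-, 00110-, 01--00, 111001}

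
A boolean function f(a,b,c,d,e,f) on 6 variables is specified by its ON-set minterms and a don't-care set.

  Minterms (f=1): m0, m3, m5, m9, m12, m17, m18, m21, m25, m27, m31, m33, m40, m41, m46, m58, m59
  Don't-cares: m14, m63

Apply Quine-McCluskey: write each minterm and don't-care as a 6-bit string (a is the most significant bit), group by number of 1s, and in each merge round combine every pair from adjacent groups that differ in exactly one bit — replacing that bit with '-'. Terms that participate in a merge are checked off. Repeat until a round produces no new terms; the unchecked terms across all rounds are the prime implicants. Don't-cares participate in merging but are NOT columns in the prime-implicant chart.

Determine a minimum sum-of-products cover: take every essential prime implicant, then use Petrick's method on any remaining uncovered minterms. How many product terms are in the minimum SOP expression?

12

size-2^0 implicants → 000000  000011  000101(✓)  001001(✓)  001100(✓)  001110(✓)  010001(✓)  010010  010101(✓)  011001(✓)  011011(✓)  011111(✓)  100001(✓)  101000(✓)  101001(✓)  101110(✓)  111010(✓)  111011(✓)  111111(✓)
size-2^1 implicants → -01001  -01110  -11011(✓)  -11111(✓)  0-0101  0-1001  0011-0  01-001  010-01  011-11(✓)  0110-1  10-001  10100-  111-11(✓)  11101-
size-2^2 implicants → -11-11
Unchecked terms (primes): -01001, -01110, -11-11, 0-0101, 0-1001, 000000, 000011, 0011-0, 01-001, 010-01, 010010, 0110-1, 10-001, 10100-, 11101-
Minterm coverage:
  m0 ⊆ 000000 [E]
  m3 ⊆ 000011 [E]
  m5 ⊆ 0-0101 [E]
  m9 ⊆ -01001,0-1001
  m12 ⊆ 0011-0 [E]
  m17 ⊆ 01-001,010-01
  m18 ⊆ 010010 [E]
  m21 ⊆ 0-0101,010-01
  m25 ⊆ 0-1001,01-001,0110-1
  m27 ⊆ -11-11,0110-1
  m31 ⊆ -11-11 [E]
  m33 ⊆ 10-001 [E]
  m40 ⊆ 10100- [E]
  m41 ⊆ -01001,10-001,10100-
  m46 ⊆ -01110 [E]
  m58 ⊆ 11101- [E]
  m59 ⊆ -11-11,11101-
E = {-01110, -11-11, 0-0101, 000000, 000011, 0011-0, 010010, 10-001, 10100-, 11101-}
Petrick residual → -01001, 01-001
Cover = b'cd'e'f + b'cdef' + bcef + a'c'de'f + a'b'c'd'e'f' + a'b'c'd'ef + a'b'cdf' + a'bd'e'f + a'bc'd'ef' + ab'd'e'f + ab'cd'e' + abcd'e  |cover|=12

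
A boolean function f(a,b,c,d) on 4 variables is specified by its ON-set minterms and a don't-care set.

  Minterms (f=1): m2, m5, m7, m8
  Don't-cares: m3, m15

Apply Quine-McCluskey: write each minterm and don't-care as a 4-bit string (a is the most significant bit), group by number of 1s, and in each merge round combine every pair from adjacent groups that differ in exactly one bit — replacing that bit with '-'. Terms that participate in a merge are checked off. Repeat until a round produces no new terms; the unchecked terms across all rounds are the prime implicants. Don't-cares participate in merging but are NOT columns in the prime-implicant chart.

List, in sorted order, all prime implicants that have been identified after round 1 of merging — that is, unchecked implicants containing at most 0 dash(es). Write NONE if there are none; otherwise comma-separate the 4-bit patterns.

size-2^0 implicants → 0010(✓)  0011(✓)  0101(✓)  0111(✓)  1000  1111(✓)
size-2^1 implicants → -111  0-11  001-  01-1
Unchecked terms (primes): -111, 0-11, 001-, 01-1, 1000

1000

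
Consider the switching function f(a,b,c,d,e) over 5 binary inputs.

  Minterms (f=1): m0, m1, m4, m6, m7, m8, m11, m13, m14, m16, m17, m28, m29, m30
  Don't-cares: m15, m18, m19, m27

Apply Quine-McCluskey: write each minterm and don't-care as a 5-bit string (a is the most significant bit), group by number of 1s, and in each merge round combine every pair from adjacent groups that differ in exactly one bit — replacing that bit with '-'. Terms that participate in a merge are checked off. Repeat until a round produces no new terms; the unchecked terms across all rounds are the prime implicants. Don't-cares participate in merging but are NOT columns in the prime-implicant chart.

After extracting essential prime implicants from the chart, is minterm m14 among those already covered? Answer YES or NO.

Round 0: 00000✓ 00001✓ 00100✓ 00110✓ 00111✓ 01000✓ 01011✓ 01101✓ 01110✓ 01111✓ 10000✓ 10001✓ 10010✓ 10011✓ 11011✓ 11100✓ 11101✓ 11110✓
Round 1: -0000✓ -0001✓ -1011 -1101 -1110 0-000 0-110✓ 0-111✓ 00-00 0000-✓ 001-0 0011-✓ 01-11 011-1 0111-✓ 1-011 100-0✓ 100-1✓ 1000-✓ 1001-✓ 111-0 1110-
Round 2: -000- 0-11- 100--
PIs = {-000-, -1011, -1101, -1110, 0-000, 0-11-, 00-00, 001-0, 01-11, 011-1, 1-011, 100--, 111-0, 1110-}
Coverage chart:
  m0: -000-,0-000,00-00
  m1: -000- ←essential
  m4: 00-00,001-0
  m6: 0-11-,001-0
  m7: 0-11- ←essential
  m8: 0-000 ←essential
  m11: -1011,01-11
  m13: -1101,011-1
  m14: -1110,0-11-
  m16: -000-,100--
  m17: -000-,100--
  m28: 111-0,1110-
  m29: -1101,1110-
  m30: -1110,111-0
Essential: -000-, 0-000, 0-11-

YES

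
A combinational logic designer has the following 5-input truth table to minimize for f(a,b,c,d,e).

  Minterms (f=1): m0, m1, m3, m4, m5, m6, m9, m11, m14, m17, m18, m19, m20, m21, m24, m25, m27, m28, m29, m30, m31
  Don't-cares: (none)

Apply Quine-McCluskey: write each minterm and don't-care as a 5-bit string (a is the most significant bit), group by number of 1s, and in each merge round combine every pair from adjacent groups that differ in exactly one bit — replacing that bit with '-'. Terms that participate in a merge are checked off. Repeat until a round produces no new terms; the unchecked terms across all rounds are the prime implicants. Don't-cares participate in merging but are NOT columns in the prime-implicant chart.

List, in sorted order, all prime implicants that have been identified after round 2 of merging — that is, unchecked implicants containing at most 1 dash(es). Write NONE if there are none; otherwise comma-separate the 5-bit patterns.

Round 0: 00000✓ 00001✓ 00011✓ 00100✓ 00101✓ 00110✓ 01001✓ 01011✓ 01110✓ 10001✓ 10010✓ 10011✓ 10100✓ 10101✓ 11000✓ 11001✓ 11011✓ 11100✓ 11101✓ 11110✓ 11111✓
Round 1: -0001✓ -0011✓ -0100✓ -0101✓ -1001✓ -1011✓ -1110 0-001✓ 0-011✓ 0-110 00-00✓ 00-01✓ 000-1✓ 0000-✓ 001-0 0010-✓ 010-1✓ 1-001✓ 1-011✓ 1-100✓ 1-101✓ 10-01✓ 100-1✓ 1001- 1010-✓ 11-00✓ 11-01✓ 11-11✓ 110-1✓ 1100-✓ 111-0✓ 111-1✓ 1110-✓ 1111-✓
Round 2: --001✓ --011✓ -0-01 -00-1✓ -010- -10-1✓ 0-0-1✓ 00-0- 1--01 1-0-1✓ 1-10- 11--1 11-0- 111--
Round 3: --0-1
PIs = {--0-1, -0-01, -010-, -1110, 0-110, 00-0-, 001-0, 1--01, 1-10-, 1001-, 11--1, 11-0-, 111--}

-1110, 0-110, 001-0, 1001-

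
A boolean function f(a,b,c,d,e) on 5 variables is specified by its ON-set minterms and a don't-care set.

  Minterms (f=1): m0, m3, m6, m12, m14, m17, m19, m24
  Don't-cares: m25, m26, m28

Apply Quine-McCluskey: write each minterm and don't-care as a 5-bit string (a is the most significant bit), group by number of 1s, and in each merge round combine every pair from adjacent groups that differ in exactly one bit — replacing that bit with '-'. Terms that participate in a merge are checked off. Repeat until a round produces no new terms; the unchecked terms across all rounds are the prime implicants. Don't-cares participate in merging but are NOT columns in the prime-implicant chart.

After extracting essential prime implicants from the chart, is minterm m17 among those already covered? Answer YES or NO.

NO

Round 0: 00000 00011✓ 00110✓ 01100✓ 01110✓ 10001✓ 10011✓ 11000✓ 11001✓ 11010✓ 11100✓
Round 1: -0011 -1100 0-110 011-0 1-001 100-1 11-00 110-0 1100-
PIs = {-0011, -1100, 0-110, 00000, 011-0, 1-001, 100-1, 11-00, 110-0, 1100-}
Coverage chart:
  m0: 00000 ←essential
  m3: -0011 ←essential
  m6: 0-110 ←essential
  m12: -1100,011-0
  m14: 0-110,011-0
  m17: 1-001,100-1
  m19: -0011,100-1
  m24: 11-00,110-0,1100-
Essential: -0011, 0-110, 00000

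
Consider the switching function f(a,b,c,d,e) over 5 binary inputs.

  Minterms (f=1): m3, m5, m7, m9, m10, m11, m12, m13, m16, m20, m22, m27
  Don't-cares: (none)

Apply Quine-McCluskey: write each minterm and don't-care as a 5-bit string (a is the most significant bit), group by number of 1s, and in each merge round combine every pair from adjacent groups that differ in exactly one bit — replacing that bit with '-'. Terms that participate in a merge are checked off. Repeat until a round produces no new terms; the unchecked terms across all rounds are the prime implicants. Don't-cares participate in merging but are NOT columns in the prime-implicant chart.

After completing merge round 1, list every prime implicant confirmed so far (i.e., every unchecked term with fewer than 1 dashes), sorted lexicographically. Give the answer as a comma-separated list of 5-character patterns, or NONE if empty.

NONE

[col 0] 00011*, 00101*, 00111*, 01001*, 01010*, 01011*, 01100*, 01101*, 10000*, 10100*, 10110*, 11011*
[col 1] -1011, 0-011, 0-101, 00-11, 001-1, 01-01, 010-1, 0101-, 0110-, 10-00, 101-0
Prime implicants: -1011, 0-011, 0-101, 00-11, 001-1, 01-01, 010-1, 0101-, 0110-, 10-00, 101-0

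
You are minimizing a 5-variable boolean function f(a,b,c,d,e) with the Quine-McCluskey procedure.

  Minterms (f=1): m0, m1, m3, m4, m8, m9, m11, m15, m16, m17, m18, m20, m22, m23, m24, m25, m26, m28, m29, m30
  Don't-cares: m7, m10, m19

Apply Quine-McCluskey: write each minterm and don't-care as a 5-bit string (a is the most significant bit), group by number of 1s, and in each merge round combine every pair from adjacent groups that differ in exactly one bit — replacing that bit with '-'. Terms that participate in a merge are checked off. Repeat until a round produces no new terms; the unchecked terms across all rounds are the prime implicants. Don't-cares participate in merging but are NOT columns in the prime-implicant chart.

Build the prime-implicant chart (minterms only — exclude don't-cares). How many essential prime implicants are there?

size-2^0 implicants → 00000(✓)  00001(✓)  00011(✓)  00100(✓)  00111(✓)  01000(✓)  01001(✓)  01010(✓)  01011(✓)  01111(✓)  10000(✓)  10001(✓)  10010(✓)  10011(✓)  10100(✓)  10110(✓)  10111(✓)  11000(✓)  11001(✓)  11010(✓)  11100(✓)  11101(✓)  11110(✓)
size-2^1 implicants → -0000(✓)  -0001(✓)  -0011(✓)  -0100(✓)  -0111(✓)  -1000(✓)  -1001(✓)  -1010(✓)  0-000(✓)  0-001(✓)  0-011(✓)  0-111(✓)  00-00(✓)  00-11(✓)  000-1(✓)  0000-(✓)  01-11(✓)  010-0(✓)  010-1(✓)  0100-(✓)  0101-(✓)  1-000(✓)  1-001(✓)  1-010(✓)  1-100(✓)  1-110(✓)  10-00(✓)  10-10(✓)  10-11(✓)  100-0(✓)  100-1(✓)  1000-(✓)  1001-(✓)  101-0(✓)  1011-(✓)  11-00(✓)  11-01(✓)  11-10(✓)  110-0(✓)  1100-(✓)  111-0(✓)  1110-(✓)
size-2^2 implicants → --000(✓)  --001(✓)  -0-00  -0-11  -00-1  -000-(✓)  -10-0  -100-(✓)  0--11  0-0-1  0-00-(✓)  010--  1--00(✓)  1--10(✓)  1-0-0(✓)  1-00-(✓)  1-1-0(✓)  10--0(✓)  10-1-  100--  11--0(✓)  11-0-
size-2^3 implicants → --00-  1---0
Unchecked terms (primes): --00-, -0-00, -0-11, -00-1, -10-0, 0--11, 0-0-1, 010--, 1---0, 10-1-, 100--, 11-0-
Minterm coverage:
  m0 ⊆ --00-,-0-00
  m1 ⊆ --00-,-00-1,0-0-1
  m3 ⊆ -0-11,-00-1,0--11,0-0-1
  m4 ⊆ -0-00 [E]
  m8 ⊆ --00-,-10-0,010--
  m9 ⊆ --00-,0-0-1,010--
  m11 ⊆ 0--11,0-0-1,010--
  m15 ⊆ 0--11 [E]
  m16 ⊆ --00-,-0-00,1---0,100--
  m17 ⊆ --00-,-00-1,100--
  m18 ⊆ 1---0,10-1-,100--
  m20 ⊆ -0-00,1---0
  m22 ⊆ 1---0,10-1-
  m23 ⊆ -0-11,10-1-
  m24 ⊆ --00-,-10-0,1---0,11-0-
  m25 ⊆ --00-,11-0-
  m26 ⊆ -10-0,1---0
  m28 ⊆ 1---0,11-0-
  m29 ⊆ 11-0- [E]
  m30 ⊆ 1---0 [E]
E = {-0-00, 0--11, 1---0, 11-0-}

4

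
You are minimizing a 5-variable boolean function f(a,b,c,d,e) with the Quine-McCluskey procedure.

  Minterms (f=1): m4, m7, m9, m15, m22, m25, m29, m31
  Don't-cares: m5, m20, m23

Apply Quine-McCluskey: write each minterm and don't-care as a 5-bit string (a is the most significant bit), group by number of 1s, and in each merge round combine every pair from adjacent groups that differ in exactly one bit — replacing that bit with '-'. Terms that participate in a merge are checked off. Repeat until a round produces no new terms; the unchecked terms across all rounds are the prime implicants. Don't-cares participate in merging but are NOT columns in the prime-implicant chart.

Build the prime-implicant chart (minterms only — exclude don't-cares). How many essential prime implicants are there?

2

Round 0: 00100✓ 00101✓ 00111✓ 01001✓ 01111✓ 10100✓ 10110✓ 10111✓ 11001✓ 11101✓ 11111✓
Round 1: -0100 -0111✓ -1001 -1111✓ 0-111✓ 001-1 0010- 1-111✓ 101-0 1011- 11-01 111-1
Round 2: --111
PIs = {--111, -0100, -1001, 001-1, 0010-, 101-0, 1011-, 11-01, 111-1}
Coverage chart:
  m4: -0100,0010-
  m7: --111,001-1
  m9: -1001 ←essential
  m15: --111 ←essential
  m22: 101-0,1011-
  m25: -1001,11-01
  m29: 11-01,111-1
  m31: --111,111-1
Essential: --111, -1001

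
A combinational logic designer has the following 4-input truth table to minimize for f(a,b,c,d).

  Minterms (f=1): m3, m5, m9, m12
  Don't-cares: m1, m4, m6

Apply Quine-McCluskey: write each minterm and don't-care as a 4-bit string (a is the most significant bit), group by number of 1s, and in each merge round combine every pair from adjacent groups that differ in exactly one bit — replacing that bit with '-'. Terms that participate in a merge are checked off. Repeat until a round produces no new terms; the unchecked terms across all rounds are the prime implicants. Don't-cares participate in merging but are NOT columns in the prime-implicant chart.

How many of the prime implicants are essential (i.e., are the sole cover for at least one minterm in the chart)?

3

[col 0] 0001*, 0011*, 0100*, 0101*, 0110*, 1001*, 1100*
[col 1] -001, -100, 0-01, 00-1, 01-0, 010-
Prime implicants: -001, -100, 0-01, 00-1, 01-0, 010-
PI chart (minterm → PIs covering it):
  3 | 00-1  (sole → essential)
  5 | 0-01,010-
  9 | -001  (sole → essential)
  12 | -100  (sole → essential)
Essential prime implicants: -001, -100, 00-1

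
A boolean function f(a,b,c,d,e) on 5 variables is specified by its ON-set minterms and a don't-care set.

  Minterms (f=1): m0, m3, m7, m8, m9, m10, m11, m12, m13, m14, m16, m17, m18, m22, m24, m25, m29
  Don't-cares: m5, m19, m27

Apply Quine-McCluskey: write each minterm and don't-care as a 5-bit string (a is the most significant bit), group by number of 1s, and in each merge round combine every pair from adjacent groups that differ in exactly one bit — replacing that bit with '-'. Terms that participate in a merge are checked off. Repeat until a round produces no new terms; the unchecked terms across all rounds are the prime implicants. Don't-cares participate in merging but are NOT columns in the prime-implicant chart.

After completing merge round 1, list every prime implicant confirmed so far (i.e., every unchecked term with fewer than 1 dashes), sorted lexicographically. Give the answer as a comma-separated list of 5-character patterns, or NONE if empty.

NONE

[col 0] 00000*, 00011*, 00101*, 00111*, 01000*, 01001*, 01010*, 01011*, 01100*, 01101*, 01110*, 10000*, 10001*, 10010*, 10011*, 10110*, 11000*, 11001*, 11011*, 11101*
[col 1] -0000*, -0011*, -1000*, -1001*, -1011*, -1101*, 0-000*, 0-011*, 0-101, 00-11, 001-1, 01-00*, 01-01*, 01-10*, 010-0*, 010-1*, 0100-*, 0101-*, 011-0*, 0110-*, 1-000*, 1-001*, 1-011*, 10-10, 100-0*, 100-1*, 1000-*, 1001-*, 11-01*, 110-1*, 1100-*
[col 2] --000, --011, -1-01, -10-1, -100-, 01--0, 01-0-, 010--, 1-0-1, 1-00-, 100--
Prime implicants: --000, --011, -1-01, -10-1, -100-, 0-101, 00-11, 001-1, 01--0, 01-0-, 010--, 1-0-1, 1-00-, 10-10, 100--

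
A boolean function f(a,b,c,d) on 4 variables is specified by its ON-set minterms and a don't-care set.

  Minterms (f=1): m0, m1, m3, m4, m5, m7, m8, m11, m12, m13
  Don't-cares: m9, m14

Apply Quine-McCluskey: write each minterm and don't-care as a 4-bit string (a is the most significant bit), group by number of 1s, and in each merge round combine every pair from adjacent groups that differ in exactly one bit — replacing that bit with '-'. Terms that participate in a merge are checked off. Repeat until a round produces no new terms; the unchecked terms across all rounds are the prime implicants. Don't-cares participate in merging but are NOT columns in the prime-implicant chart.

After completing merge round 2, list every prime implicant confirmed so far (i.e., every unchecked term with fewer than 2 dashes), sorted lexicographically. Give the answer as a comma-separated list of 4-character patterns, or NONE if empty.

11-0

[col 0] 0000*, 0001*, 0011*, 0100*, 0101*, 0111*, 1000*, 1001*, 1011*, 1100*, 1101*, 1110*
[col 1] -000*, -001*, -011*, -100*, -101*, 0-00*, 0-01*, 0-11*, 00-1*, 000-*, 01-1*, 010-*, 1-00*, 1-01*, 10-1*, 100-*, 11-0, 110-*
[col 2] --00*, --01*, -0-1, -00-*, -10-*, 0--1, 0-0-*, 1-0-*
[col 3] --0-
Prime implicants: --0-, -0-1, 0--1, 11-0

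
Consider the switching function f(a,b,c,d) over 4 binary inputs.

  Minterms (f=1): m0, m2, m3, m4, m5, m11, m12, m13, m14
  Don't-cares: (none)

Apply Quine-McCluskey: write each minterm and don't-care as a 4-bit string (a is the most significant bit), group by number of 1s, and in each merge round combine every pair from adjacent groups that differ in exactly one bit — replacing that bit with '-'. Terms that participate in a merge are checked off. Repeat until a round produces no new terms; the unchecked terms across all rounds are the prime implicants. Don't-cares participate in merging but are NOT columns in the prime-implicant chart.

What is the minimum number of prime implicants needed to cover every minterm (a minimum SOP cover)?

4

Round 0: 0000✓ 0010✓ 0011✓ 0100✓ 0101✓ 1011✓ 1100✓ 1101✓ 1110✓
Round 1: -011 -100✓ -101✓ 0-00 00-0 001- 010-✓ 11-0 110-✓
Round 2: -10-
PIs = {-011, -10-, 0-00, 00-0, 001-, 11-0}
Coverage chart:
  m0: 0-00,00-0
  m2: 00-0,001-
  m3: -011,001-
  m4: -10-,0-00
  m5: -10- ←essential
  m11: -011 ←essential
  m12: -10-,11-0
  m13: -10- ←essential
  m14: 11-0 ←essential
Essential: -011, -10-, 11-0
Petrick residual → 00-0
Min cover (4 terms): b'cd + bc' + a'b'd' + abd'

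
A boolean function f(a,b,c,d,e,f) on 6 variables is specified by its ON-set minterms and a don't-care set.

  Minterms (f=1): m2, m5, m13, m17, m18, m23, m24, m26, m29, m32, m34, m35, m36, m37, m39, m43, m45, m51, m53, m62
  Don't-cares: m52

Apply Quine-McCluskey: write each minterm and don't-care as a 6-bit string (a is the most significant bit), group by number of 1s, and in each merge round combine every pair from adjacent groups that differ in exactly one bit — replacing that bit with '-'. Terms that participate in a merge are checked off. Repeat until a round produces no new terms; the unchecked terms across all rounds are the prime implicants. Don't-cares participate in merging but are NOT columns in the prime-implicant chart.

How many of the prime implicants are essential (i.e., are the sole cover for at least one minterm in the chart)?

9

[col 0] 000010*, 000101*, 001101*, 010001, 010010*, 010111, 011000*, 011010*, 011101*, 100000*, 100010*, 100011*, 100100*, 100101*, 100111*, 101011*, 101101*, 110011*, 110100*, 110101*, 111110
[col 1] -00010, -00101*, -01101*, 0-0010, 0-1101, 00-101*, 01-010, 0110-0, 1-0011, 1-0100*, 1-0101*, 10-011, 10-101*, 100-00, 100-11, 1000-0, 10001-, 1001-1, 10010-*, 11010-*
[col 2] -0-101, 1-010-
Prime implicants: -0-101, -00010, 0-0010, 0-1101, 01-010, 010001, 010111, 0110-0, 1-0011, 1-010-, 10-011, 100-00, 100-11, 1000-0, 10001-, 1001-1, 111110
PI chart (minterm → PIs covering it):
  2 | -00010,0-0010
  5 | -0-101  (sole → essential)
  13 | -0-101,0-1101
  17 | 010001  (sole → essential)
  18 | 0-0010,01-010
  23 | 010111  (sole → essential)
  24 | 0110-0  (sole → essential)
  26 | 01-010,0110-0
  29 | 0-1101  (sole → essential)
  32 | 100-00,1000-0
  34 | -00010,1000-0,10001-
  35 | 1-0011,10-011,100-11,10001-
  36 | 1-010-,100-00
  37 | -0-101,1-010-,1001-1
  39 | 100-11,1001-1
  43 | 10-011  (sole → essential)
  45 | -0-101  (sole → essential)
  51 | 1-0011  (sole → essential)
  53 | 1-010-  (sole → essential)
  62 | 111110  (sole → essential)
Essential prime implicants: -0-101, 0-1101, 010001, 010111, 0110-0, 1-0011, 1-010-, 10-011, 111110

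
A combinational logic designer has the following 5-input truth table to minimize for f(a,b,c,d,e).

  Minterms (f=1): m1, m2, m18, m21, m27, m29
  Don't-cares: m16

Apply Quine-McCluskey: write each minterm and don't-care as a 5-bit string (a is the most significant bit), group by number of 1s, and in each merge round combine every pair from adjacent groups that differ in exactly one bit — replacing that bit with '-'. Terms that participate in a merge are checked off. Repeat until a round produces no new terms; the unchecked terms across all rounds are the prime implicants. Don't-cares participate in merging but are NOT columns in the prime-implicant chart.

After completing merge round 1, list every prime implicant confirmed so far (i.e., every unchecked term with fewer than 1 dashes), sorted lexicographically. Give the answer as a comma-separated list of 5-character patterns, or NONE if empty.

00001, 11011

[col 0] 00001, 00010*, 10000*, 10010*, 10101*, 11011, 11101*
[col 1] -0010, 1-101, 100-0
Prime implicants: -0010, 00001, 1-101, 100-0, 11011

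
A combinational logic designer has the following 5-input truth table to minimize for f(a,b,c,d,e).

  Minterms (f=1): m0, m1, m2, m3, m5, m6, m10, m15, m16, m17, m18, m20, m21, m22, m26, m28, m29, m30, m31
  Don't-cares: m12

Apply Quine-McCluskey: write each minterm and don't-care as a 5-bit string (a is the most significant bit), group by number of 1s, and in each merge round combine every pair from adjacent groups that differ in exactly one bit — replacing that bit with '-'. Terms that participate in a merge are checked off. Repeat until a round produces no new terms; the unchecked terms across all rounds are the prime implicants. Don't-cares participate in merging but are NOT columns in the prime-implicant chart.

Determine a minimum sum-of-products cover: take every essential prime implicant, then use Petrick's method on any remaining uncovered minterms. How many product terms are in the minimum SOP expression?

7

size-2^0 implicants → 00000(✓)  00001(✓)  00010(✓)  00011(✓)  00101(✓)  00110(✓)  01010(✓)  01100(✓)  01111(✓)  10000(✓)  10001(✓)  10010(✓)  10100(✓)  10101(✓)  10110(✓)  11010(✓)  11100(✓)  11101(✓)  11110(✓)  11111(✓)
size-2^1 implicants → -0000(✓)  -0001(✓)  -0010(✓)  -0101(✓)  -0110(✓)  -1010(✓)  -1100  -1111  0-010(✓)  00-01(✓)  00-10(✓)  000-0(✓)  000-1(✓)  0000-(✓)  0001-(✓)  1-010(✓)  1-100(✓)  1-101(✓)  1-110(✓)  10-00(✓)  10-01(✓)  10-10(✓)  100-0(✓)  1000-(✓)  101-0(✓)  1010-(✓)  11-10(✓)  111-0(✓)  111-1(✓)  1110-(✓)  1111-(✓)
size-2^2 implicants → --010  -0-01  -0-10  -00-0  -000-  000--  1--10  1-1-0  1-10-  10--0  10-0-  111--
Unchecked terms (primes): --010, -0-01, -0-10, -00-0, -000-, -1100, -1111, 000--, 1--10, 1-1-0, 1-10-, 10--0, 10-0-, 111--
Minterm coverage:
  m0 ⊆ -00-0,-000-,000--
  m1 ⊆ -0-01,-000-,000--
  m2 ⊆ --010,-0-10,-00-0,000--
  m3 ⊆ 000-- [E]
  m5 ⊆ -0-01 [E]
  m6 ⊆ -0-10 [E]
  m10 ⊆ --010 [E]
  m15 ⊆ -1111 [E]
  m16 ⊆ -00-0,-000-,10--0,10-0-
  m17 ⊆ -0-01,-000-,10-0-
  m18 ⊆ --010,-0-10,-00-0,1--10,10--0
  m20 ⊆ 1-1-0,1-10-,10--0,10-0-
  m21 ⊆ -0-01,1-10-,10-0-
  m22 ⊆ -0-10,1--10,1-1-0,10--0
  m26 ⊆ --010,1--10
  m28 ⊆ -1100,1-1-0,1-10-,111--
  m29 ⊆ 1-10-,111--
  m30 ⊆ 1--10,1-1-0,111--
  m31 ⊆ -1111,111--
E = {--010, -0-01, -0-10, -1111, 000--}
Petrick residual → 10--0, 111--
Cover = c'de' + b'd'e + b'de' + bcde + a'b'c' + ab'e' + abc  |cover|=7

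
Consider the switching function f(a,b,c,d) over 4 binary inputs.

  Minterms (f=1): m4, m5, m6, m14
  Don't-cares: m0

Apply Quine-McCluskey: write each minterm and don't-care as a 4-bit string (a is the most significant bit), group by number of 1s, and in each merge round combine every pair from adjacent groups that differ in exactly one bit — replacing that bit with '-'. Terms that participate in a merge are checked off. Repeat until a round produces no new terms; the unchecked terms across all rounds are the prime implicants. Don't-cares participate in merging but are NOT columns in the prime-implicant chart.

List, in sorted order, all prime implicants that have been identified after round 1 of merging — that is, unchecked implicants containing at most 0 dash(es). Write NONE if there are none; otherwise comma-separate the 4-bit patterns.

Round 0: 0000✓ 0100✓ 0101✓ 0110✓ 1110✓
Round 1: -110 0-00 01-0 010-
PIs = {-110, 0-00, 01-0, 010-}

NONE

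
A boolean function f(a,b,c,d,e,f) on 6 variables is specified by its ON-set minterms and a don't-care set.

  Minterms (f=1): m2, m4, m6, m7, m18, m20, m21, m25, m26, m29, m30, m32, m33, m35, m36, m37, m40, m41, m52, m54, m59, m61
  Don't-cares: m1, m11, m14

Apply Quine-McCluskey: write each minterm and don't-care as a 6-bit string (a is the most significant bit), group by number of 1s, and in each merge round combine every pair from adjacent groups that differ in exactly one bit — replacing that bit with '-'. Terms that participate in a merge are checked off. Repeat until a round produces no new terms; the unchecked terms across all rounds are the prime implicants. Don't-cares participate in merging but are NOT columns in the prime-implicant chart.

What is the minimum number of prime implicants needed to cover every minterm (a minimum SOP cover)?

size-2^0 implicants → 000001(✓)  000010(✓)  000100(✓)  000110(✓)  000111(✓)  001011  001110(✓)  010010(✓)  010100(✓)  010101(✓)  011001(✓)  011010(✓)  011101(✓)  011110(✓)  100000(✓)  100001(✓)  100011(✓)  100100(✓)  100101(✓)  101000(✓)  101001(✓)  110100(✓)  110110(✓)  111011  111101(✓)
size-2^1 implicants → -00001  -00100(✓)  -10100(✓)  -11101  0-0010  0-0100(✓)  0-1110  00-110  000-10  0001-0  00011-  01-010  01-101  01010-  011-01  011-10  1-0100(✓)  10-000(✓)  10-001(✓)  100-00(✓)  100-01(✓)  1000-1  10000-(✓)  10010-(✓)  10100-(✓)  1101-0
size-2^2 implicants → --0100  10-00-  100-0-
Unchecked terms (primes): --0100, -00001, -11101, 0-0010, 0-1110, 00-110, 000-10, 0001-0, 00011-, 001011, 01-010, 01-101, 01010-, 011-01, 011-10, 10-00-, 100-0-, 1000-1, 1101-0, 111011
Minterm coverage:
  m2 ⊆ 0-0010,000-10
  m4 ⊆ --0100,0001-0
  m6 ⊆ 00-110,000-10,0001-0,00011-
  m7 ⊆ 00011- [E]
  m18 ⊆ 0-0010,01-010
  m20 ⊆ --0100,01010-
  m21 ⊆ 01-101,01010-
  m25 ⊆ 011-01 [E]
  m26 ⊆ 01-010,011-10
  m29 ⊆ -11101,01-101,011-01
  m30 ⊆ 0-1110,011-10
  m32 ⊆ 10-00-,100-0-
  m33 ⊆ -00001,10-00-,100-0-,1000-1
  m35 ⊆ 1000-1 [E]
  m36 ⊆ --0100,100-0-
  m37 ⊆ 100-0- [E]
  m40 ⊆ 10-00- [E]
  m41 ⊆ 10-00- [E]
  m52 ⊆ --0100,1101-0
  m54 ⊆ 1101-0 [E]
  m59 ⊆ 111011 [E]
  m61 ⊆ -11101 [E]
E = {-11101, 00011-, 011-01, 10-00-, 100-0-, 1000-1, 1101-0, 111011}
Petrick residual → --0100, 0-0010, 01-101, 011-10
Cover = c'de'f' + bcde'f + a'c'd'ef' + a'b'c'de + a'bde'f + a'bce'f + a'bcef' + ab'd'e' + ab'c'e' + ab'c'd'f + abc'df' + abcd'ef  |cover|=12

12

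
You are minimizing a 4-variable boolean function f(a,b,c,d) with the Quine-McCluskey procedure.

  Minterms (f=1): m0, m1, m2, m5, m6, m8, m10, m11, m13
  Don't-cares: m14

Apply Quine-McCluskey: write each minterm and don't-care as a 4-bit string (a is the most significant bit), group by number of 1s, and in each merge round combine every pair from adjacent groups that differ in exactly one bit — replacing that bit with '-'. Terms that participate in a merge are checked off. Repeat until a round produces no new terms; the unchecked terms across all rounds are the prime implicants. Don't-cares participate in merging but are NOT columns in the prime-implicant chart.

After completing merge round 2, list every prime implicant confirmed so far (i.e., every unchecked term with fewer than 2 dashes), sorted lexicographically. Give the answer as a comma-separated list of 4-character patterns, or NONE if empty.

size-2^0 implicants → 0000(✓)  0001(✓)  0010(✓)  0101(✓)  0110(✓)  1000(✓)  1010(✓)  1011(✓)  1101(✓)  1110(✓)
size-2^1 implicants → -000(✓)  -010(✓)  -101  -110(✓)  0-01  0-10(✓)  00-0(✓)  000-  1-10(✓)  10-0(✓)  101-
size-2^2 implicants → --10  -0-0
Unchecked terms (primes): --10, -0-0, -101, 0-01, 000-, 101-

-101, 0-01, 000-, 101-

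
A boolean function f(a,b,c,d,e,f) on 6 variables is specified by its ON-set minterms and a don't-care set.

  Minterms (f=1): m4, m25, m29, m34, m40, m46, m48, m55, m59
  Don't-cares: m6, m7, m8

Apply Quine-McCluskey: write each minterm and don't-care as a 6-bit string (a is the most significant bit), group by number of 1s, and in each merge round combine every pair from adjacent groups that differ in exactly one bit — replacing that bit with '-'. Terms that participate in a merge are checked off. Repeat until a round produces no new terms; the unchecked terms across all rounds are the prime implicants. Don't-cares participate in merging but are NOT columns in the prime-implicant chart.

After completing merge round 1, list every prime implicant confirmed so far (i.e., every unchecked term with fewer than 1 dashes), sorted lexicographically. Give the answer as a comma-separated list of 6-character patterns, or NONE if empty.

[col 0] 000100*, 000110*, 000111*, 001000*, 011001*, 011101*, 100010, 101000*, 101110, 110000, 110111, 111011
[col 1] -01000, 0001-0, 00011-, 011-01
Prime implicants: -01000, 0001-0, 00011-, 011-01, 100010, 101110, 110000, 110111, 111011

100010, 101110, 110000, 110111, 111011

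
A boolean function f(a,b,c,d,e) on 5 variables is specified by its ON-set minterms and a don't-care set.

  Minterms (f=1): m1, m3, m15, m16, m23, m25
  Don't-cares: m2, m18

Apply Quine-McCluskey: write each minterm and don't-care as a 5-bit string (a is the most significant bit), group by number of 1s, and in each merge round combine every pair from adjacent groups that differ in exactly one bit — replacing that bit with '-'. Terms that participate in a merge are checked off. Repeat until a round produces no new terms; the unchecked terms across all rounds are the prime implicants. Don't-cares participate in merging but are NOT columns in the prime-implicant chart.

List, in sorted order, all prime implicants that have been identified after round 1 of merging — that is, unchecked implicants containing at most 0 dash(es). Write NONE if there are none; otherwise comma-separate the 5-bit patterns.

Round 0: 00001✓ 00010✓ 00011✓ 01111 10000✓ 10010✓ 10111 11001
Round 1: -0010 000-1 0001- 100-0
PIs = {-0010, 000-1, 0001-, 01111, 100-0, 10111, 11001}

01111, 10111, 11001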